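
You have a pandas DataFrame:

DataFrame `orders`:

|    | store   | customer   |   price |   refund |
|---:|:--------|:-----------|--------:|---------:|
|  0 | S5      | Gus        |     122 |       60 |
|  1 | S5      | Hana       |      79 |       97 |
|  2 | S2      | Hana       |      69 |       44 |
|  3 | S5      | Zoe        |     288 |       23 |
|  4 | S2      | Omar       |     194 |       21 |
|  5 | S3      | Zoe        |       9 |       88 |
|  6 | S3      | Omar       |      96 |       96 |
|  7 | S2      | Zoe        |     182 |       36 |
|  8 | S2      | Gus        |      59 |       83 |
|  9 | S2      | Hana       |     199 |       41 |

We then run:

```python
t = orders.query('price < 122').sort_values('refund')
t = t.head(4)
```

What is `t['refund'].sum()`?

311

filter rows where price < 122:
  store customer  price  refund
1    S5     Hana     79      97
2    S2     Hana     69      44
5    S3      Zoe      9      88
6    S3     Omar     96      96
8    S2      Gus     59      83
sort by refund:
  store customer  price  refund
2    S2     Hana     69      44
8    S2      Gus     59      83
5    S3      Zoe      9      88
6    S3     Omar     96      96
1    S5     Hana     79      97
take first 4 rows:
  store customer  price  refund
2    S2     Hana     69      44
8    S2      Gus     59      83
5    S3      Zoe      9      88
6    S3     Omar     96      96
Then the sum of column 'refund': 311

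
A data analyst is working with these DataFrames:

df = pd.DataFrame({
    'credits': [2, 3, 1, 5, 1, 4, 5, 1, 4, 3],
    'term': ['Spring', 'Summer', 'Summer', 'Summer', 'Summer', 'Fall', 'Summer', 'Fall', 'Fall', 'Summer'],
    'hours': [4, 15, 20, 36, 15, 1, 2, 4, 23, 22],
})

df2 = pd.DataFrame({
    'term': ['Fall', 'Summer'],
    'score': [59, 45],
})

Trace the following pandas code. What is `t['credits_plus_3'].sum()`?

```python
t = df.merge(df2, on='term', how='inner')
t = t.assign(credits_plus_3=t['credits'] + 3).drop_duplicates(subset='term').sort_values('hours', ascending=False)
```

13

merge on 'term' (how='inner') → 9 rows:
   credits    term  hours  score
0        3  Summer     15     45
1        1  Summer     20     45
2        5  Summer     36     45
3        1  Summer     15     45
4        4    Fall      1     59
5        5  Summer      2     45
6        1    Fall      4     59
7        4    Fall     23     59
8        3  Summer     22     45
add column credits_plus_3 = t['credits'] + 3:
   credits    term  hours  score  credits_plus_3
0        3  Summer     15     45               6
1        1  Summer     20     45               4
2        5  Summer     36     45               8
3        1  Summer     15     45               4
4        4    Fall      1     59               7
5        5  Summer      2     45               8
6        1    Fall      4     59               4
7        4    Fall     23     59               7
8        3  Summer     22     45               6
drop duplicate term (keep=first):
   credits    term  hours  score  credits_plus_3
0        3  Summer     15     45               6
4        4    Fall      1     59               7
sort by hours descending:
   credits    term  hours  score  credits_plus_3
0        3  Summer     15     45               6
4        4    Fall      1     59               7
Taking the sum of column 'credits_plus_3' gives 13.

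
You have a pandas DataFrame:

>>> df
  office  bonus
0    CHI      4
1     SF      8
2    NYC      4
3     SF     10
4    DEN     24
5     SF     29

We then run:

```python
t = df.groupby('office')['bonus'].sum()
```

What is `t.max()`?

47

group by office, sum of bonus:
office
CHI     4
DEN    24
NYC     4
SF     47
Name: bonus, dtype: int64
The max of the resulting series is 47.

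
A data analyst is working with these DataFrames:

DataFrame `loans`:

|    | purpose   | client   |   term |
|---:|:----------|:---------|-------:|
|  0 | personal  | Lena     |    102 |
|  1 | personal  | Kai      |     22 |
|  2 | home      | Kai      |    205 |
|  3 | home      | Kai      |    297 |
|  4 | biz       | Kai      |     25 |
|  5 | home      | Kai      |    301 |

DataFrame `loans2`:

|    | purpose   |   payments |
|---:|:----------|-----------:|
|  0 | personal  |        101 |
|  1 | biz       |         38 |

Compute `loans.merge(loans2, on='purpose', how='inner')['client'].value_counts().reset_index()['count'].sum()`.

3

merge on 'purpose' (how='inner') → 3 rows:
    purpose client  term  payments
0  personal   Lena   102       101
1  personal    Kai    22       101
2       biz    Kai    25        38
value_counts of client:
client
Kai     2
Lena    1
Name: count, dtype: int64
reset_index():
  client  count
0    Kai      2
1   Lena      1
Taking the sum of column 'count' gives 3.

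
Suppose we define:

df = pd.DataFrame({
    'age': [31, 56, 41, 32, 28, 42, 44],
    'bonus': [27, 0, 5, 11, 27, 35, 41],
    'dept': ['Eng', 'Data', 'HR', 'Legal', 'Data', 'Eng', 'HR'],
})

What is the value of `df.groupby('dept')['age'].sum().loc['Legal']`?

group by dept, sum of age:
dept
Data     84
Eng      73
HR       85
Legal    32
Name: age, dtype: int64
Then the value at index 'Legal': 32

32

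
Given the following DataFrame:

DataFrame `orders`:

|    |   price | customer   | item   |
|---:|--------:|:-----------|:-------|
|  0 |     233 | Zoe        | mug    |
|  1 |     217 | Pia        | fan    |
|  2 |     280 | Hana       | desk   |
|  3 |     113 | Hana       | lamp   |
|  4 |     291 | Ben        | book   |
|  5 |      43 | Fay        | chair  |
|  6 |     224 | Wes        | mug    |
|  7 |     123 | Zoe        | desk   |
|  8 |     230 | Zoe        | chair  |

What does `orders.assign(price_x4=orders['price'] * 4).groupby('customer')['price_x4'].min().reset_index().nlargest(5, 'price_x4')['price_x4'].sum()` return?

add column price_x4 = orders['price'] * 4:
   price customer   item  price_x4
0    233      Zoe    mug       932
1    217      Pia    fan       868
2    280     Hana   desk      1120
3    113     Hana   lamp       452
4    291      Ben   book      1164
5     43      Fay  chair       172
6    224      Wes    mug       896
7    123      Zoe   desk       492
8    230      Zoe  chair       920
group by customer, min of price_x4:
customer
Ben     1164
Fay      172
Hana     452
Pia      868
Wes      896
Zoe      492
Name: price_x4, dtype: int64
reset_index():
  customer  price_x4
0      Ben      1164
1      Fay       172
2     Hana       452
3      Pia       868
4      Wes       896
5      Zoe       492
take 5 rows with largest price_x4:
  customer  price_x4
0      Ben      1164
4      Wes       896
3      Pia       868
5      Zoe       492
2     Hana       452
So sum() = 3872.

3872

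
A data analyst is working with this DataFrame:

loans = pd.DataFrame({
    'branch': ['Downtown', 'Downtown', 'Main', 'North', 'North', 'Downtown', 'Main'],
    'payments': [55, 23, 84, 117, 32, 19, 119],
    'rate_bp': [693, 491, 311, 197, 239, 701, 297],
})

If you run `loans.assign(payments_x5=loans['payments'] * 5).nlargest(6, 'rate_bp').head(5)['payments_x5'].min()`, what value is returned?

add column payments_x5 = loans['payments'] * 5:
     branch  payments  rate_bp  payments_x5
0  Downtown        55      693          275
1  Downtown        23      491          115
2      Main        84      311          420
3     North       117      197          585
4     North        32      239          160
5  Downtown        19      701           95
6      Main       119      297          595
take 6 rows with largest rate_bp:
     branch  payments  rate_bp  payments_x5
5  Downtown        19      701           95
0  Downtown        55      693          275
1  Downtown        23      491          115
2      Main        84      311          420
6      Main       119      297          595
4     North        32      239          160
take first 5 rows:
     branch  payments  rate_bp  payments_x5
5  Downtown        19      701           95
0  Downtown        55      693          275
1  Downtown        23      491          115
2      Main        84      311          420
6      Main       119      297          595

95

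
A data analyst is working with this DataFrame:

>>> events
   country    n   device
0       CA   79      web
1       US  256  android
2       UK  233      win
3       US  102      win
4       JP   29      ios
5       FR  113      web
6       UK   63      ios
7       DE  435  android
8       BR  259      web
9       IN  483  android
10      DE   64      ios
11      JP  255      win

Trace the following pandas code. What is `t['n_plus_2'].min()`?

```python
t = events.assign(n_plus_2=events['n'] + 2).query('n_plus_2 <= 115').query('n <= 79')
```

31

add column n_plus_2 = events['n'] + 2:
   country    n   device  n_plus_2
0       CA   79      web        81
1       US  256  android       258
2       UK  233      win       235
3       US  102      win       104
4       JP   29      ios        31
5       FR  113      web       115
6       UK   63      ios        65
7       DE  435  android       437
8       BR  259      web       261
9       IN  483  android       485
10      DE   64      ios        66
11      JP  255      win       257
filter rows where n_plus_2 <= 115:
   country    n device  n_plus_2
0       CA   79    web        81
3       US  102    win       104
4       JP   29    ios        31
5       FR  113    web       115
6       UK   63    ios        65
10      DE   64    ios        66
filter rows where n <= 79:
   country   n device  n_plus_2
0       CA  79    web        81
4       JP  29    ios        31
6       UK  63    ios        65
10      DE  64    ios        66
The min of column 'n_plus_2' is 31.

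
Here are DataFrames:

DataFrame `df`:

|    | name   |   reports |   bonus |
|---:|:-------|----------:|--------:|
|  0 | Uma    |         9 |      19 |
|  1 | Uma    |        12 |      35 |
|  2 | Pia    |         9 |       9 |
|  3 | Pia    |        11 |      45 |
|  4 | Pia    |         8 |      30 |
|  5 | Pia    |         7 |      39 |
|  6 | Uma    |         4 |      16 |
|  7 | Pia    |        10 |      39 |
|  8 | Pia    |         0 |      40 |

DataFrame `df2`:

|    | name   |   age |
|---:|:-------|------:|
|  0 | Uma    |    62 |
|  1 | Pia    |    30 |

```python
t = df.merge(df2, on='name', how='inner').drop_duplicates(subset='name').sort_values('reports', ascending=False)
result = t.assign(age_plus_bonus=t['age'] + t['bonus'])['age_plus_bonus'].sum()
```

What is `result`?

120

merge on 'name' (how='inner') → 9 rows:
  name  reports  bonus  age
0  Uma        9     19   62
1  Uma       12     35   62
2  Pia        9      9   30
3  Pia       11     45   30
4  Pia        8     30   30
5  Pia        7     39   30
6  Uma        4     16   62
7  Pia       10     39   30
8  Pia        0     40   30
drop duplicate name (keep=first):
  name  reports  bonus  age
0  Uma        9     19   62
2  Pia        9      9   30
sort by reports descending:
  name  reports  bonus  age
0  Uma        9     19   62
2  Pia        9      9   30
add column age_plus_bonus = t['age'] + t['bonus']:
  name  reports  bonus  age  age_plus_bonus
0  Uma        9     19   62              81
2  Pia        9      9   30              39
Then the sum of column 'age_plus_bonus': 120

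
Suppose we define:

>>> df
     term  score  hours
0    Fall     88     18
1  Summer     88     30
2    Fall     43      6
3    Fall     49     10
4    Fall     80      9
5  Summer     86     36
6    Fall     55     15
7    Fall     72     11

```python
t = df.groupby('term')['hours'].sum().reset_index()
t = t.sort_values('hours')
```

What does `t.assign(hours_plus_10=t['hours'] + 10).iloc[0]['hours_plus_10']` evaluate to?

group by term, sum of hours:
term
Fall      69
Summer    66
Name: hours, dtype: int64
reset_index():
     term  hours
0    Fall     69
1  Summer     66
sort by hours:
     term  hours
1  Summer     66
0    Fall     69
add column hours_plus_10 = t['hours'] + 10:
     term  hours  hours_plus_10
1  Summer     66             76
0    Fall     69             79
Then the value at position 0, column 'hours_plus_10': 76

76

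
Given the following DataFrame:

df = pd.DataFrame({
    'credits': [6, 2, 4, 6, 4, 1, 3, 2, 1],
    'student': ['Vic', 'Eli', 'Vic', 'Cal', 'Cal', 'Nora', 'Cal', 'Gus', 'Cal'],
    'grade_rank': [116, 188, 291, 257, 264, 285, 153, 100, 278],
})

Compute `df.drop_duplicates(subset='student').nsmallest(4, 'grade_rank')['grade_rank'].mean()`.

drop duplicate student (keep=first):
   credits student  grade_rank
0        6     Vic         116
1        2     Eli         188
3        6     Cal         257
5        1    Nora         285
7        2     Gus         100
take 4 rows with smallest grade_rank:
   credits student  grade_rank
7        2     Gus         100
0        6     Vic         116
1        2     Eli         188
3        6     Cal         257

165.25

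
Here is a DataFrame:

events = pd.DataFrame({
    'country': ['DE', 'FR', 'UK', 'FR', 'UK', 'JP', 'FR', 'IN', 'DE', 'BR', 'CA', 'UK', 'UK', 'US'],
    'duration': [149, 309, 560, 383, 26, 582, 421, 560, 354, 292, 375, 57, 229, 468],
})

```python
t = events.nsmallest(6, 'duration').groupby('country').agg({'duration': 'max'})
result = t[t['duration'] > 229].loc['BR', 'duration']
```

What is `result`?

take 6 rows with smallest duration:
   country  duration
4       UK        26
11      UK        57
0       DE       149
12      UK       229
9       BR       292
1       FR       309
group by country, max of duration:
         duration
country          
BR            292
DE            149
FR            309
UK            229
filter rows where duration > 229:
         duration
country          
BR            292
FR            309
Hence 292.

292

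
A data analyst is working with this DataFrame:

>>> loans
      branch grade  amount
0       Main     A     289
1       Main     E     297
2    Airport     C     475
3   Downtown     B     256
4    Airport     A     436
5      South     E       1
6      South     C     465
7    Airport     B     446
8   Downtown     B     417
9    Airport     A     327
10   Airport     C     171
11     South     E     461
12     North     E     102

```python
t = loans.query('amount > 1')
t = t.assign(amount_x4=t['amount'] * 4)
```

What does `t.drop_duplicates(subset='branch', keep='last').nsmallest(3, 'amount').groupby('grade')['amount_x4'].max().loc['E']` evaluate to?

1188

filter rows where amount > 1:
      branch grade  amount
0       Main     A     289
1       Main     E     297
2    Airport     C     475
3   Downtown     B     256
4    Airport     A     436
6      South     C     465
7    Airport     B     446
8   Downtown     B     417
9    Airport     A     327
10   Airport     C     171
11     South     E     461
12     North     E     102
add column amount_x4 = t['amount'] * 4:
      branch grade  amount  amount_x4
0       Main     A     289       1156
1       Main     E     297       1188
2    Airport     C     475       1900
3   Downtown     B     256       1024
4    Airport     A     436       1744
6      South     C     465       1860
7    Airport     B     446       1784
8   Downtown     B     417       1668
9    Airport     A     327       1308
10   Airport     C     171        684
11     South     E     461       1844
12     North     E     102        408
drop duplicate branch (keep=last):
      branch grade  amount  amount_x4
1       Main     E     297       1188
8   Downtown     B     417       1668
10   Airport     C     171        684
11     South     E     461       1844
12     North     E     102        408
take 3 rows with smallest amount:
     branch grade  amount  amount_x4
12    North     E     102        408
10  Airport     C     171        684
1      Main     E     297       1188
group by grade, max of amount_x4:
grade
C     684
E    1188
Name: amount_x4, dtype: int64
Reading off the value at index 'E', we get 1188.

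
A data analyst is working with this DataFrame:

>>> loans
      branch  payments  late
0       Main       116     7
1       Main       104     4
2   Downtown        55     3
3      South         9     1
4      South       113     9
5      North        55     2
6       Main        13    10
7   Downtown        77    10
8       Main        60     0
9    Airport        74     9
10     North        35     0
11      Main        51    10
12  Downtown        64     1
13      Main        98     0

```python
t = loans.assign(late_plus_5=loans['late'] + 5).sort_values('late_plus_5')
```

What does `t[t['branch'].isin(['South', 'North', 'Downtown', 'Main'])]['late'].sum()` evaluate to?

57

add column late_plus_5 = loans['late'] + 5:
      branch  payments  late  late_plus_5
0       Main       116     7           12
1       Main       104     4            9
2   Downtown        55     3            8
3      South         9     1            6
4      South       113     9           14
5      North        55     2            7
6       Main        13    10           15
7   Downtown        77    10           15
8       Main        60     0            5
9    Airport        74     9           14
10     North        35     0            5
11      Main        51    10           15
12  Downtown        64     1            6
13      Main        98     0            5
sort by late_plus_5:
      branch  payments  late  late_plus_5
8       Main        60     0            5
10     North        35     0            5
13      Main        98     0            5
3      South         9     1            6
12  Downtown        64     1            6
5      North        55     2            7
2   Downtown        55     3            8
1       Main       104     4            9
0       Main       116     7           12
4      South       113     9           14
9    Airport        74     9           14
6       Main        13    10           15
7   Downtown        77    10           15
11      Main        51    10           15
filter rows where branch in ['South', 'North', 'Downtown', 'Main']:
      branch  payments  late  late_plus_5
8       Main        60     0            5
10     North        35     0            5
13      Main        98     0            5
3      South         9     1            6
12  Downtown        64     1            6
5      North        55     2            7
2   Downtown        55     3            8
1       Main       104     4            9
0       Main       116     7           12
4      South       113     9           14
6       Main        13    10           15
7   Downtown        77    10           15
11      Main        51    10           15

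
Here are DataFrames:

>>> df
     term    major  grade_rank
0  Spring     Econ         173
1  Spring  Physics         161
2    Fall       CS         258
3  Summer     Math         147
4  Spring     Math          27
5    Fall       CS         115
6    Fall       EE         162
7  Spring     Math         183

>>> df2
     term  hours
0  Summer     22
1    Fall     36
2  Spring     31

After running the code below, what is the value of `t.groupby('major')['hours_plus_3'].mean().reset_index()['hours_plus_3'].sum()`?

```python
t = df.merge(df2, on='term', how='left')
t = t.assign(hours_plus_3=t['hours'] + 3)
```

177.0

merge on 'term' (how='left') → 8 rows:
     term    major  grade_rank  hours
0  Spring     Econ         173     31
1  Spring  Physics         161     31
2    Fall       CS         258     36
3  Summer     Math         147     22
4  Spring     Math          27     31
5    Fall       CS         115     36
6    Fall       EE         162     36
7  Spring     Math         183     31
add column hours_plus_3 = t['hours'] + 3:
     term    major  grade_rank  hours  hours_plus_3
0  Spring     Econ         173     31            34
1  Spring  Physics         161     31            34
2    Fall       CS         258     36            39
3  Summer     Math         147     22            25
4  Spring     Math          27     31            34
5    Fall       CS         115     36            39
6    Fall       EE         162     36            39
7  Spring     Math         183     31            34
group by major, mean of hours_plus_3:
major
CS         39.0
EE         39.0
Econ       34.0
Math       31.0
Physics    34.0
Name: hours_plus_3, dtype: float64
reset_index():
     major  hours_plus_3
0       CS          39.0
1       EE          39.0
2     Econ          34.0
3     Math          31.0
4  Physics          34.0
Finally, sum of column 'hours_plus_3' = 177.0.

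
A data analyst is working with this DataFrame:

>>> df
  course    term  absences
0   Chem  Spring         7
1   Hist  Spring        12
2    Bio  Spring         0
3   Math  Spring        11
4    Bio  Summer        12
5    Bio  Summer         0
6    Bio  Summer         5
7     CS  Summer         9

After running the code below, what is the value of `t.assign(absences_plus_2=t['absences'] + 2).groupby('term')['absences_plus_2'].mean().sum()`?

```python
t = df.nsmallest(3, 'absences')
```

6.5

take 3 rows with smallest absences:
  course    term  absences
2    Bio  Spring         0
5    Bio  Summer         0
6    Bio  Summer         5
add column absences_plus_2 = t['absences'] + 2:
  course    term  absences  absences_plus_2
2    Bio  Spring         0                2
5    Bio  Summer         0                2
6    Bio  Summer         5                7
group by term, mean of absences_plus_2:
term
Spring    2.0
Summer    4.5
Name: absences_plus_2, dtype: float64
So sum() = 6.5.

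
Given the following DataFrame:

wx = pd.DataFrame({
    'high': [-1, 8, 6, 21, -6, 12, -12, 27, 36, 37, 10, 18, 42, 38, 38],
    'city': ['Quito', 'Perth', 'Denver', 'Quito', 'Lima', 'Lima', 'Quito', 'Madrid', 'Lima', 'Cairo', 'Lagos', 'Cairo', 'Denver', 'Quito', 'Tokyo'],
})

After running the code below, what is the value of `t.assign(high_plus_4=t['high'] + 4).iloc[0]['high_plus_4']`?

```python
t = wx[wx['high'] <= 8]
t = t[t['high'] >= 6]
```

12

filter rows where high <= 8:
   high    city
0    -1   Quito
1     8   Perth
2     6  Denver
4    -6    Lima
6   -12   Quito
filter rows where high >= 6:
   high    city
1     8   Perth
2     6  Denver
add column high_plus_4 = t['high'] + 4:
   high    city  high_plus_4
1     8   Perth           12
2     6  Denver           10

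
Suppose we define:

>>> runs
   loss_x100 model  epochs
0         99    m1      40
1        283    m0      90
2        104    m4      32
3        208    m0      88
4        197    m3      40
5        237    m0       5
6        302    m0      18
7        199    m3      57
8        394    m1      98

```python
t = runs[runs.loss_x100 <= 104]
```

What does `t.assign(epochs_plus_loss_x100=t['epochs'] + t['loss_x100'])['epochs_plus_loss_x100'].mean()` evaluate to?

137.5

filter rows where loss_x100 <= 104:
   loss_x100 model  epochs
0         99    m1      40
2        104    m4      32
add column epochs_plus_loss_x100 = t['epochs'] + t['loss_x100']:
   loss_x100 model  epochs  epochs_plus_loss_x100
0         99    m1      40                    139
2        104    m4      32                    136
mean of column 'epochs_plus_loss_x100' → 137.5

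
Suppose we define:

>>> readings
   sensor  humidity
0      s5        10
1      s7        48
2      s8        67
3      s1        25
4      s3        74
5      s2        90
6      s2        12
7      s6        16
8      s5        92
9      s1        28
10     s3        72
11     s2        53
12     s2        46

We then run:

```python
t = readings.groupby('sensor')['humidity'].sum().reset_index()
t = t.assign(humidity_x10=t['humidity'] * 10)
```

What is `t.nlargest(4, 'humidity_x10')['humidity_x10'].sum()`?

group by sensor, sum of humidity:
sensor
s1     53
s2    201
s3    146
s5    102
s6     16
s7     48
s8     67
Name: humidity, dtype: int64
reset_index():
  sensor  humidity
0     s1        53
1     s2       201
2     s3       146
3     s5       102
4     s6        16
5     s7        48
6     s8        67
add column humidity_x10 = t['humidity'] * 10:
  sensor  humidity  humidity_x10
0     s1        53           530
1     s2       201          2010
2     s3       146          1460
3     s5       102          1020
4     s6        16           160
5     s7        48           480
6     s8        67           670
take 4 rows with largest humidity_x10:
  sensor  humidity  humidity_x10
1     s2       201          2010
2     s3       146          1460
3     s5       102          1020
6     s8        67           670
Reading off the sum of column 'humidity_x10', we get 5160.

5160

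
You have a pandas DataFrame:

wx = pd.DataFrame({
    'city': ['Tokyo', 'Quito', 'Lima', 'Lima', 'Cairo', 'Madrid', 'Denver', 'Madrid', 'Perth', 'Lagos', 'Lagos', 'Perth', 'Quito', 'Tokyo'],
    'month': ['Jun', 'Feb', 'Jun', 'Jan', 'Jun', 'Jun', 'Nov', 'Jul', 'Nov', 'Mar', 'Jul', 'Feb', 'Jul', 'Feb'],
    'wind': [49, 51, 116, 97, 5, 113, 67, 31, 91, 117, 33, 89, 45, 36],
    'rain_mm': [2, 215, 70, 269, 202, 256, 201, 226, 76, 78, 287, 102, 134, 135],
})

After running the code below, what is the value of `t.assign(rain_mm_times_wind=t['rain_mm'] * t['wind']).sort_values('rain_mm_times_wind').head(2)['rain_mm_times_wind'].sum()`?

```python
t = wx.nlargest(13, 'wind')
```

4958

take 13 rows with largest wind:
      city month  wind  rain_mm
9    Lagos   Mar   117       78
2     Lima   Jun   116       70
5   Madrid   Jun   113      256
3     Lima   Jan    97      269
8    Perth   Nov    91       76
11   Perth   Feb    89      102
6   Denver   Nov    67      201
1    Quito   Feb    51      215
0    Tokyo   Jun    49        2
12   Quito   Jul    45      134
13   Tokyo   Feb    36      135
10   Lagos   Jul    33      287
7   Madrid   Jul    31      226
add column rain_mm_times_wind = t['rain_mm'] * t['wind']:
      city month  wind  rain_mm  rain_mm_times_wind
9    Lagos   Mar   117       78                9126
2     Lima   Jun   116       70                8120
5   Madrid   Jun   113      256               28928
3     Lima   Jan    97      269               26093
8    Perth   Nov    91       76                6916
11   Perth   Feb    89      102                9078
6   Denver   Nov    67      201               13467
1    Quito   Feb    51      215               10965
0    Tokyo   Jun    49        2                  98
12   Quito   Jul    45      134                6030
13   Tokyo   Feb    36      135                4860
10   Lagos   Jul    33      287                9471
7   Madrid   Jul    31      226                7006
sort by rain_mm_times_wind:
      city month  wind  rain_mm  rain_mm_times_wind
0    Tokyo   Jun    49        2                  98
13   Tokyo   Feb    36      135                4860
12   Quito   Jul    45      134                6030
8    Perth   Nov    91       76                6916
7   Madrid   Jul    31      226                7006
2     Lima   Jun   116       70                8120
11   Perth   Feb    89      102                9078
9    Lagos   Mar   117       78                9126
10   Lagos   Jul    33      287                9471
1    Quito   Feb    51      215               10965
6   Denver   Nov    67      201               13467
3     Lima   Jan    97      269               26093
5   Madrid   Jun   113      256               28928
take first 2 rows:
     city month  wind  rain_mm  rain_mm_times_wind
0   Tokyo   Jun    49        2                  98
13  Tokyo   Feb    36      135                4860
sum of column 'rain_mm_times_wind' → 4958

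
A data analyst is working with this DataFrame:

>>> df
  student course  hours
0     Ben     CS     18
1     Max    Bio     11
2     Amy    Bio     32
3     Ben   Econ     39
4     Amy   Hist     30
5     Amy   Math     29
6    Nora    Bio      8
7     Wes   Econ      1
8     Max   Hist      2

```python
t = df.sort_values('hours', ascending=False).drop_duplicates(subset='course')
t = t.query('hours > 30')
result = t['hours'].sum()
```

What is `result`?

71

sort by hours descending:
  student course  hours
3     Ben   Econ     39
2     Amy    Bio     32
4     Amy   Hist     30
5     Amy   Math     29
0     Ben     CS     18
1     Max    Bio     11
6    Nora    Bio      8
8     Max   Hist      2
7     Wes   Econ      1
drop duplicate course (keep=first):
  student course  hours
3     Ben   Econ     39
2     Amy    Bio     32
4     Amy   Hist     30
5     Amy   Math     29
0     Ben     CS     18
filter rows where hours > 30:
  student course  hours
3     Ben   Econ     39
2     Amy    Bio     32
sum of column 'hours' → 71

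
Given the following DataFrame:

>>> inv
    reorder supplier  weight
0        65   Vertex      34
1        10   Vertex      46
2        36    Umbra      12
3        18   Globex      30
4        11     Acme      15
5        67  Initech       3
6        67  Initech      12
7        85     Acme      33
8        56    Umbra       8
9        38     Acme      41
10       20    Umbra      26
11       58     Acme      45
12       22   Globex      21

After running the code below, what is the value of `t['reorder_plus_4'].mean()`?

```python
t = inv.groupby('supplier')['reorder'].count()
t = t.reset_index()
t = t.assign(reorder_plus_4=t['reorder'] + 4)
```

group by supplier, count of reorder:
supplier
Acme       4
Globex     2
Initech    2
Umbra      3
Vertex     2
Name: reorder, dtype: int64
reset_index():
  supplier  reorder
0     Acme        4
1   Globex        2
2  Initech        2
3    Umbra        3
4   Vertex        2
add column reorder_plus_4 = t['reorder'] + 4:
  supplier  reorder  reorder_plus_4
0     Acme        4               8
1   Globex        2               6
2  Initech        2               6
3    Umbra        3               7
4   Vertex        2               6
Taking the mean of column 'reorder_plus_4' gives 6.6.

6.6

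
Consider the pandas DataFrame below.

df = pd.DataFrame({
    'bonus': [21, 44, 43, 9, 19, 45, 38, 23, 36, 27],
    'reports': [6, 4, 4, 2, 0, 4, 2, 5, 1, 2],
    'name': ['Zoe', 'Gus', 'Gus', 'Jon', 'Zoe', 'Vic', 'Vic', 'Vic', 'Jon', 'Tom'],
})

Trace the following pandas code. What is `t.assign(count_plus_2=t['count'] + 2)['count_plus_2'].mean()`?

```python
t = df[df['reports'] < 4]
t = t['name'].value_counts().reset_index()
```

3.25

filter rows where reports < 4:
   bonus  reports name
3      9        2  Jon
4     19        0  Zoe
6     38        2  Vic
8     36        1  Jon
9     27        2  Tom
value_counts of name:
name
Jon    2
Zoe    1
Vic    1
Tom    1
Name: count, dtype: int64
reset_index():
  name  count
0  Jon      2
1  Zoe      1
2  Vic      1
3  Tom      1
add column count_plus_2 = t['count'] + 2:
  name  count  count_plus_2
0  Jon      2             4
1  Zoe      1             3
2  Vic      1             3
3  Tom      1             3
Finally, mean of column 'count_plus_2' = 3.25.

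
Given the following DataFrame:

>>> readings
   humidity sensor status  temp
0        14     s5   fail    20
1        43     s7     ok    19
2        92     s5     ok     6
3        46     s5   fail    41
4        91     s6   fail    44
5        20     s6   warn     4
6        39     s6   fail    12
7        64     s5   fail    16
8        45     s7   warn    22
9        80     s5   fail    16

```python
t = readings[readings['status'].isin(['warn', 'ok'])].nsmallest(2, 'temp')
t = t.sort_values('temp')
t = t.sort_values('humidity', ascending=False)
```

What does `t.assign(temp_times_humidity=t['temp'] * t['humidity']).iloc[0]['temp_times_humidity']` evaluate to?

552

filter rows where status in ['warn', 'ok']:
   humidity sensor status  temp
1        43     s7     ok    19
2        92     s5     ok     6
5        20     s6   warn     4
8        45     s7   warn    22
take 2 rows with smallest temp:
   humidity sensor status  temp
5        20     s6   warn     4
2        92     s5     ok     6
sort by temp:
   humidity sensor status  temp
5        20     s6   warn     4
2        92     s5     ok     6
sort by humidity descending:
   humidity sensor status  temp
2        92     s5     ok     6
5        20     s6   warn     4
add column temp_times_humidity = t['temp'] * t['humidity']:
   humidity sensor status  temp  temp_times_humidity
2        92     s5     ok     6                  552
5        20     s6   warn     4                   80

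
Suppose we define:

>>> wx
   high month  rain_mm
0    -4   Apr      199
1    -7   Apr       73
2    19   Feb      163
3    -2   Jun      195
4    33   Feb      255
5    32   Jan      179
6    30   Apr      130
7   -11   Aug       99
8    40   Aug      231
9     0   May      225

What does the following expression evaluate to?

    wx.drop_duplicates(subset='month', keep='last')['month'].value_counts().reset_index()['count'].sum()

drop duplicate month (keep=last):
   high month  rain_mm
3    -2   Jun      195
4    33   Feb      255
5    32   Jan      179
6    30   Apr      130
8    40   Aug      231
9     0   May      225
value_counts of month:
month
Jun    1
Feb    1
Jan    1
Apr    1
Aug    1
May    1
Name: count, dtype: int64
reset_index():
  month  count
0   Jun      1
1   Feb      1
2   Jan      1
3   Apr      1
4   Aug      1
5   May      1
Finally, sum of column 'count' = 6.

6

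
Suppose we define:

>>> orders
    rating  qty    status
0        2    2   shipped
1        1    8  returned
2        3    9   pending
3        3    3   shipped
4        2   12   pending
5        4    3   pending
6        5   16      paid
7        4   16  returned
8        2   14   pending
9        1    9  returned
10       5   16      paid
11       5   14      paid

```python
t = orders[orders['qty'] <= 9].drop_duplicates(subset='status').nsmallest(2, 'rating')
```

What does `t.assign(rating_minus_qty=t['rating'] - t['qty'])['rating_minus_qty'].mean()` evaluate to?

filter rows where qty <= 9:
   rating  qty    status
0       2    2   shipped
1       1    8  returned
2       3    9   pending
3       3    3   shipped
5       4    3   pending
9       1    9  returned
drop duplicate status (keep=first):
   rating  qty    status
0       2    2   shipped
1       1    8  returned
2       3    9   pending
take 2 rows with smallest rating:
   rating  qty    status
1       1    8  returned
0       2    2   shipped
add column rating_minus_qty = t['rating'] - t['qty']:
   rating  qty    status  rating_minus_qty
1       1    8  returned                -7
0       2    2   shipped                 0

-3.5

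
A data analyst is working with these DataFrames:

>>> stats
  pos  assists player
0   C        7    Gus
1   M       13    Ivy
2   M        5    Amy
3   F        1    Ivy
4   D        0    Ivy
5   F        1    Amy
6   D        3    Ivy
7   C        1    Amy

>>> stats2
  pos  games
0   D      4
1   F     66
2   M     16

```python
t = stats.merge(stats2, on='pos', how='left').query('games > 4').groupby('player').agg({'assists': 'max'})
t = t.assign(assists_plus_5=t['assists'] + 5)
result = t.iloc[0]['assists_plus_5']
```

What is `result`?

merge on 'pos' (how='left') → 8 rows:
  pos  assists player  games
0   C        7    Gus    NaN
1   M       13    Ivy   16.0
2   M        5    Amy   16.0
3   F        1    Ivy   66.0
4   D        0    Ivy    4.0
5   F        1    Amy   66.0
6   D        3    Ivy    4.0
7   C        1    Amy    NaN
filter rows where games > 4:
  pos  assists player  games
1   M       13    Ivy   16.0
2   M        5    Amy   16.0
3   F        1    Ivy   66.0
5   F        1    Amy   66.0
group by player, max of assists:
        assists
player         
Amy           5
Ivy          13
add column assists_plus_5 = t['assists'] + 5:
        assists  assists_plus_5
player                         
Amy           5              10
Ivy          13              18
So iloc[0]['assists_plus_5'] = 10.

10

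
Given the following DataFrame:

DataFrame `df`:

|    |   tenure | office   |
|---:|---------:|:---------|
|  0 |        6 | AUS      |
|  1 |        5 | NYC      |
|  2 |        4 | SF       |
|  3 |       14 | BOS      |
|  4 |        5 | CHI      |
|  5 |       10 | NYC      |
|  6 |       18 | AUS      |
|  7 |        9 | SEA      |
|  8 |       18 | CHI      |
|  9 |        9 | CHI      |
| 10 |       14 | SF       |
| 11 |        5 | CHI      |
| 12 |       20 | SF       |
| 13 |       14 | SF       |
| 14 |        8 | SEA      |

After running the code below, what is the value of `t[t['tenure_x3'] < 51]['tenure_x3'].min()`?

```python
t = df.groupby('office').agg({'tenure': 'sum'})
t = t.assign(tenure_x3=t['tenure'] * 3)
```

42

group by office, sum of tenure:
        tenure
office        
AUS         24
BOS         14
CHI         37
NYC         15
SEA         17
SF          52
add column tenure_x3 = t['tenure'] * 3:
        tenure  tenure_x3
office                   
AUS         24         72
BOS         14         42
CHI         37        111
NYC         15         45
SEA         17         51
SF          52        156
filter rows where tenure_x3 < 51:
        tenure  tenure_x3
office                   
BOS         14         42
NYC         15         45
Taking the min of column 'tenure_x3' gives 42.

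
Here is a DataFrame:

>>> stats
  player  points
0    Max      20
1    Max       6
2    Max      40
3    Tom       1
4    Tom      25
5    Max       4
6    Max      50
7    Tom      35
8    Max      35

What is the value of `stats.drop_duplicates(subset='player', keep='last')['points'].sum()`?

70

drop duplicate player (keep=last):
  player  points
7    Tom      35
8    Max      35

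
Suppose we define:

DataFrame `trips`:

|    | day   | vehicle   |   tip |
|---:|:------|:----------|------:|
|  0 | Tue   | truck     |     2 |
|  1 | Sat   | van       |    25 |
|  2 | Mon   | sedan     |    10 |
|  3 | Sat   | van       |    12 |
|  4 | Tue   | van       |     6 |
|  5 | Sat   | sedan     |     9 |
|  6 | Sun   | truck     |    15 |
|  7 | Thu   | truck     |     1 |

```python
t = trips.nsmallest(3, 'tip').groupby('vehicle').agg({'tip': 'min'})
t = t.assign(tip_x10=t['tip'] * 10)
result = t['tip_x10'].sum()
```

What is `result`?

70

take 3 rows with smallest tip:
   day vehicle  tip
7  Thu   truck    1
0  Tue   truck    2
4  Tue     van    6
group by vehicle, min of tip:
         tip
vehicle     
truck      1
van        6
add column tip_x10 = t['tip'] * 10:
         tip  tip_x10
vehicle              
truck      1       10
van        6       60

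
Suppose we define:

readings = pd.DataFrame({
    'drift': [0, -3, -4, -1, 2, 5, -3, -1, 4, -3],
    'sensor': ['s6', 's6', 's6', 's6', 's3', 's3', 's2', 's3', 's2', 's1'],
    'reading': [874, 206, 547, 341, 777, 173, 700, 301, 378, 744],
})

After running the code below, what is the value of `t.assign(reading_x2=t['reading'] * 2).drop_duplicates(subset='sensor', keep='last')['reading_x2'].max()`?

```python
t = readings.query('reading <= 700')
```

756

filter rows where reading <= 700:
   drift sensor  reading
1     -3     s6      206
2     -4     s6      547
3     -1     s6      341
5      5     s3      173
6     -3     s2      700
7     -1     s3      301
8      4     s2      378
add column reading_x2 = t['reading'] * 2:
   drift sensor  reading  reading_x2
1     -3     s6      206         412
2     -4     s6      547        1094
3     -1     s6      341         682
5      5     s3      173         346
6     -3     s2      700        1400
7     -1     s3      301         602
8      4     s2      378         756
drop duplicate sensor (keep=last):
   drift sensor  reading  reading_x2
3     -1     s6      341         682
7     -1     s3      301         602
8      4     s2      378         756
Taking the max of column 'reading_x2' gives 756.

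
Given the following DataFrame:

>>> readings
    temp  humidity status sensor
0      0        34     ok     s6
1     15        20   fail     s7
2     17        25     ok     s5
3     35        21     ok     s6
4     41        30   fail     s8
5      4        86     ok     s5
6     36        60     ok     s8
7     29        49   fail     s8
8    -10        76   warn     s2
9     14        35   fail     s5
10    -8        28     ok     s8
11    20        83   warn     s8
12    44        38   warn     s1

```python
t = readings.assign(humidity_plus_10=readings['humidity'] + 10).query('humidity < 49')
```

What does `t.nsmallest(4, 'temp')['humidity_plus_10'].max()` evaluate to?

45

add column humidity_plus_10 = readings['humidity'] + 10:
    temp  humidity status sensor  humidity_plus_10
0      0        34     ok     s6                44
1     15        20   fail     s7                30
2     17        25     ok     s5                35
3     35        21     ok     s6                31
4     41        30   fail     s8                40
5      4        86     ok     s5                96
6     36        60     ok     s8                70
7     29        49   fail     s8                59
8    -10        76   warn     s2                86
9     14        35   fail     s5                45
10    -8        28     ok     s8                38
11    20        83   warn     s8                93
12    44        38   warn     s1                48
filter rows where humidity < 49:
    temp  humidity status sensor  humidity_plus_10
0      0        34     ok     s6                44
1     15        20   fail     s7                30
2     17        25     ok     s5                35
3     35        21     ok     s6                31
4     41        30   fail     s8                40
9     14        35   fail     s5                45
10    -8        28     ok     s8                38
12    44        38   warn     s1                48
take 4 rows with smallest temp:
    temp  humidity status sensor  humidity_plus_10
10    -8        28     ok     s8                38
0      0        34     ok     s6                44
9     14        35   fail     s5                45
1     15        20   fail     s7                30
max of column 'humidity_plus_10' → 45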